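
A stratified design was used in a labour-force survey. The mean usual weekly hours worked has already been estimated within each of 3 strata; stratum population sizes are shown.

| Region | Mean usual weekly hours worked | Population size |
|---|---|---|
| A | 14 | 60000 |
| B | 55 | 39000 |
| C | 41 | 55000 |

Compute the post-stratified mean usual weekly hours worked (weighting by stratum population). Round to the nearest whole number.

Σ Nₕ·x̄ₕ = 14×60000 + 55×39000 + 41×55000
  = 840000 + 2145000 + 2255000 = 5240000
Σ Nₕ = 154000
Overall mean = 5240000 / 154000 = 34.025974

34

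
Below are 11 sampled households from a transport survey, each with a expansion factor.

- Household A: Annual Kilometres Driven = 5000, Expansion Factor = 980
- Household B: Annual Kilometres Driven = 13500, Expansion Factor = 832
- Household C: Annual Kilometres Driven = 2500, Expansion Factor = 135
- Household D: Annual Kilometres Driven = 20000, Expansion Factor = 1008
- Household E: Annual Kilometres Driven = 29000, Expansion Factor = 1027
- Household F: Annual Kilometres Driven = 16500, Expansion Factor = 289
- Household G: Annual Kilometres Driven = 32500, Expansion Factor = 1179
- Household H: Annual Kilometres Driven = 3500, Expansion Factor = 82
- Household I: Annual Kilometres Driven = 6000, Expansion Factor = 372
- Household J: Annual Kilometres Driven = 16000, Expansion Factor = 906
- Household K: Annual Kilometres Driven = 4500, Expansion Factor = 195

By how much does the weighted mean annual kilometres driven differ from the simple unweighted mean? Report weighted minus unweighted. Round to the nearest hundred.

4600

Unweighted sum = 5000 + 13500 + 2500 + 20000 + 29000 + 16500 + 32500 + 3500 + 6000 + 16000 + 4500 = 149000
Unweighted mean = 149000 / 11 = 13545.455
Weighted sum = 127391000
Sum of weights = 7005
Weighted mean = 127391000 / 7005 = 18185.724
Difference (weighted minus unweighted) = 4640.2699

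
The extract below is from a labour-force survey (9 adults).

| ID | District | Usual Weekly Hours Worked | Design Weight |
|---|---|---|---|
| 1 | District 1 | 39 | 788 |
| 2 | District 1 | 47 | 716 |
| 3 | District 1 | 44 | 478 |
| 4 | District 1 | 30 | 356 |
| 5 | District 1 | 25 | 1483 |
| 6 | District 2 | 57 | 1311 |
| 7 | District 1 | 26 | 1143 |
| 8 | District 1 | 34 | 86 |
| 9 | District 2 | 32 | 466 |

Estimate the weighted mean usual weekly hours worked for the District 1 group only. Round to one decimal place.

32.8

District 1 rows: 1, 2, 3, 4, 5, 7, 8
Weighted sum = 39×788 + 47×716 + 44×478 + 30×356 + 25×1483 + 26×1143 + 34×86
  = 165813
Sum of weights = 788 + 716 + 478 + 356 + 1483 + 1143 + 86 = 5050
Weighted mean = 165813 / 5050 = 32.834257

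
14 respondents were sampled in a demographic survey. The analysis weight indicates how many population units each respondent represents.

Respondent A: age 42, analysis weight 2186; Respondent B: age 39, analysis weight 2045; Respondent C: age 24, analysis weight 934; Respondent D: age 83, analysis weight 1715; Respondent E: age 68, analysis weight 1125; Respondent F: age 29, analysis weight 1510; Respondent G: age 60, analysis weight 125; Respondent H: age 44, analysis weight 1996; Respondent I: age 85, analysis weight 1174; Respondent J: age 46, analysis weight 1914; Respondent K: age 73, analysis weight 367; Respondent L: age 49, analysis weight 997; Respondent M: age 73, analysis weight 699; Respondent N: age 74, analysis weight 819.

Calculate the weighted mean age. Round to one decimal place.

Weighted sum = 927053
Sum of weights = 17606
Weighted mean = 927053 / 17606 = 52.655515

52.7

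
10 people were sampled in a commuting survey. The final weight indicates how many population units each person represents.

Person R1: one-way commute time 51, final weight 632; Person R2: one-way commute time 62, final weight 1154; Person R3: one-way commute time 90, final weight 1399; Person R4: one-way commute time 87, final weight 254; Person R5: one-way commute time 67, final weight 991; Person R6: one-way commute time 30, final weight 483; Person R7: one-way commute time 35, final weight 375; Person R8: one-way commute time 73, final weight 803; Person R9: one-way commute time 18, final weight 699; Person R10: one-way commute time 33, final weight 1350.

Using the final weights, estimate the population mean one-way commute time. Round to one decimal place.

56.7

Weighted sum = 51×632 + 62×1154 + 90×1399 + 87×254 + 67×991 + 30×483 + 35×375 + 73×803 + 18×699 + 33×1350
  = 32232 + 71548 + 125910 + 22098 + 66397 + 14490 + 13125 + 58619 + 12582 + 44550 = 461551
Sum of weights = 8140
Weighted mean = 461551 / 8140 = 56.701597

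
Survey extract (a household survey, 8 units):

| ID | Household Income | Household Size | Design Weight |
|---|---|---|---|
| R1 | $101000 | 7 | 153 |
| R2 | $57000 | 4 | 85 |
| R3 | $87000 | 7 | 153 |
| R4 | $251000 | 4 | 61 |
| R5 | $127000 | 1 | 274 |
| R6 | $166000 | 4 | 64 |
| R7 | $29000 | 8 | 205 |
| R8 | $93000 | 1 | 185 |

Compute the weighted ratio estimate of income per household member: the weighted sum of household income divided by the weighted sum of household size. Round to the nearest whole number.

Σ wᵢ·y = 101000×153 + 57000×85 + 87000×153 + 251000×61 + 127000×274 + 166000×64 + 29000×205 + 93000×185
  = 117492000
Σ wᵢ·x = 7×153 + 4×85 + 7×153 + 4×61 + 1×274 + 4×64 + 8×205 + 1×185
  = 1071 + 340 + 1071 + 244 + 274 + 256 + 1640 + 185 = 5081
Ratio = 117492000 / 5081 = 23123.795

23124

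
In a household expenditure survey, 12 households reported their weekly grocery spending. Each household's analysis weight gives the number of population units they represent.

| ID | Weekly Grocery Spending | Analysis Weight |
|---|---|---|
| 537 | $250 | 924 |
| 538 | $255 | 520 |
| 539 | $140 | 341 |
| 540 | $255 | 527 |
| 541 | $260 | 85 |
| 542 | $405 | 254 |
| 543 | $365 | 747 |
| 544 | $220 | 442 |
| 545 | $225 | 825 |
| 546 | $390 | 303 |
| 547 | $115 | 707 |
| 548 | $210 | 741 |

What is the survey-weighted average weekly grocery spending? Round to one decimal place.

Weighted sum = 250×924 + 255×520 + 140×341 + 255×527 + 260×85 + 405×254 + 365×747 + 220×442 + 225×825 + 390×303 + 115×707 + 210×741
  = 1581300
Sum of weights = 924 + 520 + 341 + 527 + 85 + 254 + 747 + 442 + 825 + 303 + 707 + 741 = 6416
Weighted mean = 1581300 / 6416 = 246.46197

246.5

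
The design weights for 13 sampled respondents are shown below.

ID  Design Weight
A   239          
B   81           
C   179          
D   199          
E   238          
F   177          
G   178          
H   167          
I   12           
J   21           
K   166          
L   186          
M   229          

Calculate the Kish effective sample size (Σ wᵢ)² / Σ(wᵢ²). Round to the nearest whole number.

11

Σ wᵢ = 2072
Σ wᵢ² = 398048
n_eff = 2072² / 398048 = 4293184 / 398048 = 10.785594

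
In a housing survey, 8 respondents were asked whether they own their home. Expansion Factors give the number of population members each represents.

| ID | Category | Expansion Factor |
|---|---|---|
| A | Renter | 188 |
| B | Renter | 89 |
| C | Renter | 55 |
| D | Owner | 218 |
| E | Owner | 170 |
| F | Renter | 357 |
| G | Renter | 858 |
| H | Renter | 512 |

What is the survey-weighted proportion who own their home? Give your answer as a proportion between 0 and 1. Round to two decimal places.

Sum of weights for 'Owner' = 218 + 170 = 388
Total weight = 188 + 89 + 55 + 218 + 170 + 357 + 858 + 512 = 2447
Weighted proportion = 388 / 2447 = 0.1585615

0.16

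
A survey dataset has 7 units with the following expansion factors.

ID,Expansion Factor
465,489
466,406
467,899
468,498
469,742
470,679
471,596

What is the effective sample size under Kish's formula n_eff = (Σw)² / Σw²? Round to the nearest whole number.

Σ wᵢ = 489 + 406 + 899 + 498 + 742 + 679 + 596 = 4309
Σ wᵢ² = 239121 + 164836 + 808201 + 248004 + 550564 + 461041 + 355216 = 2826983
n_eff = 4309² / 2826983 = 18567481 / 2826983 = 6.5679493

7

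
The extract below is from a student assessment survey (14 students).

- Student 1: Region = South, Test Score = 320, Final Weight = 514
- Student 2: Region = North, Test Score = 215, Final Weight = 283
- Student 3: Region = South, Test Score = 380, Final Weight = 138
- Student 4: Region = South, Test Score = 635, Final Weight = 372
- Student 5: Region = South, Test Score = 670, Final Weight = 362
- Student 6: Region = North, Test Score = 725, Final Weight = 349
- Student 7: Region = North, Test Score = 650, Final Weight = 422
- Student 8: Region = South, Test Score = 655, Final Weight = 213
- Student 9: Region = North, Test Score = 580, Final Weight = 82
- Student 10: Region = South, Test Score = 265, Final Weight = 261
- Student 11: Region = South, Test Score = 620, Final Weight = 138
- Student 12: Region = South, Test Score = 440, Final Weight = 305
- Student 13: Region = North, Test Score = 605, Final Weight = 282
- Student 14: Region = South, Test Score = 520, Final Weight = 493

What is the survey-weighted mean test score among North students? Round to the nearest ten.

North rows: 2, 6, 7, 9, 13
Weighted sum = 215×283 + 725×349 + 650×422 + 580×82 + 605×282
  = 60845 + 253025 + 274300 + 47560 + 170610 = 806340
Sum of weights = 283 + 349 + 422 + 82 + 282 = 1418
Weighted mean = 806340 / 1418 = 568.64598

570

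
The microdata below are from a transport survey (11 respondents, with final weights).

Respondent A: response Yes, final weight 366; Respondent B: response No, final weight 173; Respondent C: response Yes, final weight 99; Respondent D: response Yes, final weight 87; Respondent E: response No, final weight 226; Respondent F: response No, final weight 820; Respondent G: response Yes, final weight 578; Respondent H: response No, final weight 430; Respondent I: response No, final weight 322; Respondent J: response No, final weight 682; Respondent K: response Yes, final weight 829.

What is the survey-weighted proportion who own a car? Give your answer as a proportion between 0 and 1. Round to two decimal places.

Sum of weights for 'Yes' = 366 + 99 + 87 + 578 + 829 = 1959
Total weight = 4612
Weighted proportion = 1959 / 4612 = 0.42476149

0.42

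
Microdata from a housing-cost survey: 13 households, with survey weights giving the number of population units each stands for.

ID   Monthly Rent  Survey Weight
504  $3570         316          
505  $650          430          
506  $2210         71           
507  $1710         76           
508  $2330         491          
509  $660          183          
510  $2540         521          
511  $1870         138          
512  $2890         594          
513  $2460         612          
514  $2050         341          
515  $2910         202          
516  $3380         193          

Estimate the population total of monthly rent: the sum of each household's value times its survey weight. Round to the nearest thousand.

9702000

Weighted total = 9702090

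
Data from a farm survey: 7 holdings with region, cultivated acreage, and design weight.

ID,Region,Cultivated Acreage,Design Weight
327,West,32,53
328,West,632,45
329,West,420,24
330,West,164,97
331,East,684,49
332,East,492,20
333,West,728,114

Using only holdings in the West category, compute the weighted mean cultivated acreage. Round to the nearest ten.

420

West rows: 327, 328, 329, 330, 333
Weighted sum = 32×53 + 632×45 + 420×24 + 164×97 + 728×114
  = 1696 + 28440 + 10080 + 15908 + 82992 = 139116
Sum of weights = 53 + 45 + 24 + 97 + 114 = 333
Weighted mean = 139116 / 333 = 417.76577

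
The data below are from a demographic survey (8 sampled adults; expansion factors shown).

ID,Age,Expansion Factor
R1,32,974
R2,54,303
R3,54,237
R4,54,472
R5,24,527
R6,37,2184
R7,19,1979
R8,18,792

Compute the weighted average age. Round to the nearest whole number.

31

Weighted sum = 32×974 + 54×303 + 54×237 + 54×472 + 24×527 + 37×2184 + 19×1979 + 18×792
  = 31168 + 16362 + 12798 + 25488 + 12648 + 80808 + 37601 + 14256 = 231129
Sum of weights = 974 + 303 + 237 + 472 + 527 + 2184 + 1979 + 792 = 7468
Weighted mean = 231129 / 7468 = 30.94925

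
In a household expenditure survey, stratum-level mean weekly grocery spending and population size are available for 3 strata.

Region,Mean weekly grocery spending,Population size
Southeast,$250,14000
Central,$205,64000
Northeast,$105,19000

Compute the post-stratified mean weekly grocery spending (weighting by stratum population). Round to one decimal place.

Σ Nₕ·x̄ₕ = 250×14000 + 205×64000 + 105×19000
  = 3500000 + 13120000 + 1995000 = 18615000
Σ Nₕ = 14000 + 64000 + 19000 = 97000
Overall mean = 18615000 / 97000 = 191.90722

191.9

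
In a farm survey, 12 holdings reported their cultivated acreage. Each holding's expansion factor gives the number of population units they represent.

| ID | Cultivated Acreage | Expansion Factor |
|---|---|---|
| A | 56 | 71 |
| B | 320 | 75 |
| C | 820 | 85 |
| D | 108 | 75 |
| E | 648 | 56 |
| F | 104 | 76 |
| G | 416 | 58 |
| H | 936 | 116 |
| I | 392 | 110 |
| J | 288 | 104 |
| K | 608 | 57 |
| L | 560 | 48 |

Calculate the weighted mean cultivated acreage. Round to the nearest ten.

Weighted sum = 56×71 + 320×75 + 820×85 + 108×75 + 648×56 + 104×76 + 416×58 + 936×116 + 392×110 + 288×104 + 608×57 + 560×48
  = 3976 + 24000 + 69700 + 8100 + 36288 + 7904 + 24128 + 108576 + 43120 + 29952 + 34656 + 26880 = 417280
Sum of weights = 71 + 75 + 85 + 75 + 56 + 76 + 58 + 116 + 110 + 104 + 57 + 48 = 931
Weighted mean = 417280 / 931 = 448.20623

450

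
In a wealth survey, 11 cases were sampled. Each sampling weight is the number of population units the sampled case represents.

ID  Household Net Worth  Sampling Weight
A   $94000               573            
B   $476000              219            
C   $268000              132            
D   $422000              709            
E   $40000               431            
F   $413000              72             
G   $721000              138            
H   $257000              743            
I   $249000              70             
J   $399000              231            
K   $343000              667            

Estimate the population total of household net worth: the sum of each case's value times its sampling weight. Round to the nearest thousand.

1168485000

Weighted total = 94000×573 + 476000×219 + 268000×132 + 422000×709 + 40000×431 + 413000×72 + 721000×138 + 257000×743 + 249000×70 + 399000×231 + 343000×667
  = 1168485000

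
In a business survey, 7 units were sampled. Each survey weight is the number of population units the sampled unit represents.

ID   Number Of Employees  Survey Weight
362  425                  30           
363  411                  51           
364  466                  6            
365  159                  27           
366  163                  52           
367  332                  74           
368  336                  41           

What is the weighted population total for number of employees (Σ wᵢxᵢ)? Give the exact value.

Weighted total = 425×30 + 411×51 + 466×6 + 159×27 + 163×52 + 332×74 + 336×41
  = 12750 + 20961 + 2796 + 4293 + 8476 + 24568 + 13776 = 87620

87620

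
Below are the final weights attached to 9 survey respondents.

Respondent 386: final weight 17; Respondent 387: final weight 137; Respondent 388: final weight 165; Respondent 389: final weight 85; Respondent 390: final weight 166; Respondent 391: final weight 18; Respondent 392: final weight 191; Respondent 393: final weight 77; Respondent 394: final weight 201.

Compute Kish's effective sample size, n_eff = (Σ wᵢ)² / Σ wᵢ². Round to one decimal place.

Σ wᵢ = 1057
Σ wᵢ² = 289 + 18769 + 27225 + 7225 + 27556 + 324 + 36481 + 5929 + 40401 = 164199
n_eff = 1057² / 164199 = 1117249 / 164199 = 6.8042375

6.8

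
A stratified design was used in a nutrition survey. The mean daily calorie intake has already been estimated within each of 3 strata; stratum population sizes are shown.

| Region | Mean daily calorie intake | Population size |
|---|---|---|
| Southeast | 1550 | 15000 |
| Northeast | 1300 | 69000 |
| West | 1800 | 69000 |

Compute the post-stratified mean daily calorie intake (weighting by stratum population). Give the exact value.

1550

Σ Nₕ·x̄ₕ = 1550×15000 + 1300×69000 + 1800×69000
  = 23250000 + 89700000 + 124200000 = 237150000
Σ Nₕ = 15000 + 69000 + 69000 = 153000
Overall mean = 237150000 / 153000 = 1550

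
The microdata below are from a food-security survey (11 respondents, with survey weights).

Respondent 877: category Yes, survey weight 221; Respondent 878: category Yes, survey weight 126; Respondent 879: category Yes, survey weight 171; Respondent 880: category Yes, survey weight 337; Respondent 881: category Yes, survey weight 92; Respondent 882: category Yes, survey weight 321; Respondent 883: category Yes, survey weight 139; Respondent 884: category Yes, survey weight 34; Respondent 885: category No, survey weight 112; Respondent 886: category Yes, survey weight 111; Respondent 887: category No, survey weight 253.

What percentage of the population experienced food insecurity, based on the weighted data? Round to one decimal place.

Sum of weights for 'Yes' = 221 + 126 + 171 + 337 + 92 + 321 + 139 + 34 + 111 = 1552
Total weight = 221 + 126 + 171 + 337 + 92 + 321 + 139 + 34 + 112 + 111 + 253 = 1917
Weighted proportion = 1552 / 1917 = 0.80959833 → 80.959833%

81.0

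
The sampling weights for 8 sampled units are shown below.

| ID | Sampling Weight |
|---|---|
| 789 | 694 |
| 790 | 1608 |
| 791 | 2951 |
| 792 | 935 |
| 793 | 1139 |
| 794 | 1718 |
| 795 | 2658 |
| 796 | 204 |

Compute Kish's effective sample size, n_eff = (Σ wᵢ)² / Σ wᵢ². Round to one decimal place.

Σ wᵢ = 694 + 1608 + 2951 + 935 + 1139 + 1718 + 2658 + 204 = 11907
Σ wᵢ² = 481636 + 2585664 + 8708401 + 874225 + 1297321 + 2951524 + 7064964 + 41616 = 24005351
n_eff = 11907² / 24005351 = 141776649 / 24005351 = 5.9060436

5.9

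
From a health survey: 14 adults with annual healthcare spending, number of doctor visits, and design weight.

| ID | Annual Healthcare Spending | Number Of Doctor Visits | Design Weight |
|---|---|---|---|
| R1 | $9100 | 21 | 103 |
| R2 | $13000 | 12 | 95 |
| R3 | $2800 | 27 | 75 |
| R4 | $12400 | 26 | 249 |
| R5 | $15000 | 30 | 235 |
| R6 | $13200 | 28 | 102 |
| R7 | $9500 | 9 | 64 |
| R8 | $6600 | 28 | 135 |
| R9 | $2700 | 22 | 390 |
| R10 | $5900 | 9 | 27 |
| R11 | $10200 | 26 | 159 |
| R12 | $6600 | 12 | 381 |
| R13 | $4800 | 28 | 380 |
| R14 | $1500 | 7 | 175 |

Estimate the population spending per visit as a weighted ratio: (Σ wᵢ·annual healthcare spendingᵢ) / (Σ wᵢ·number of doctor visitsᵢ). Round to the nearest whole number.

Σ wᵢ·y = 19275500
Σ wᵢ·x = 55458
Ratio = 19275500 / 55458 = 347.56933

348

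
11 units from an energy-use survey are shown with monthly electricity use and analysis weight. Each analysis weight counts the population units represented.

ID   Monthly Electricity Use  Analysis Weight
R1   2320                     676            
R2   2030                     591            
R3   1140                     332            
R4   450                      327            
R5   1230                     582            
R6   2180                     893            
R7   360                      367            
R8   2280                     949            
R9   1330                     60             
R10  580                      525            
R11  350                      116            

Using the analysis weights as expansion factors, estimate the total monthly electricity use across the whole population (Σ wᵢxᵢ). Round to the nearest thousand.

Weighted total = 2320×676 + 2030×591 + 1140×332 + 450×327 + 1230×582 + 2180×893 + 360×367 + 2280×949 + 1330×60 + 580×525 + 350×116
  = 1568320 + 1199730 + 378480 + 147150 + 715860 + 1946740 + 132120 + 2163720 + 79800 + 304500 + 40600 = 8677020

8677000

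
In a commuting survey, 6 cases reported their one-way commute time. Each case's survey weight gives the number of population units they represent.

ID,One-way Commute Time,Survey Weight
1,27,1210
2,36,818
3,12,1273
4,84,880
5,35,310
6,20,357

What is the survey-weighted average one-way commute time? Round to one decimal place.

Weighted sum = 169304
Sum of weights = 1210 + 818 + 1273 + 880 + 310 + 357 = 4848
Weighted mean = 169304 / 4848 = 34.922442

34.9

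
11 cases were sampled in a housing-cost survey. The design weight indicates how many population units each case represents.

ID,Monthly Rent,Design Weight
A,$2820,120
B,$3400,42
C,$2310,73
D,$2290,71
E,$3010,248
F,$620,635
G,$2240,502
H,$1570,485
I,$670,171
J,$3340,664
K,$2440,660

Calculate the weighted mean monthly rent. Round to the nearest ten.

2120

Weighted sum = 2820×120 + 3400×42 + 2310×73 + 2290×71 + 3010×248 + 620×635 + 2240×502 + 1570×485 + 670×171 + 3340×664 + 2440×660
  = 7781260
Sum of weights = 120 + 42 + 73 + 71 + 248 + 635 + 502 + 485 + 171 + 664 + 660 = 3671
Weighted mean = 7781260 / 3671 = 2119.6568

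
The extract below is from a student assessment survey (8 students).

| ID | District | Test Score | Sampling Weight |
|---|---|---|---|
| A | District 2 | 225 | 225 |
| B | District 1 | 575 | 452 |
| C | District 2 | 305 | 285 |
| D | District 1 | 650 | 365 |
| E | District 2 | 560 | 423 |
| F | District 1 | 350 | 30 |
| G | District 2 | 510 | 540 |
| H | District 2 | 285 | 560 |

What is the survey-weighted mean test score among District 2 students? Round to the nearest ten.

400

District 2 rows: A, C, E, G, H
Weighted sum = 225×225 + 305×285 + 560×423 + 510×540 + 285×560
  = 50625 + 86925 + 236880 + 275400 + 159600 = 809430
Sum of weights = 225 + 285 + 423 + 540 + 560 = 2033
Weighted mean = 809430 / 2033 = 398.1456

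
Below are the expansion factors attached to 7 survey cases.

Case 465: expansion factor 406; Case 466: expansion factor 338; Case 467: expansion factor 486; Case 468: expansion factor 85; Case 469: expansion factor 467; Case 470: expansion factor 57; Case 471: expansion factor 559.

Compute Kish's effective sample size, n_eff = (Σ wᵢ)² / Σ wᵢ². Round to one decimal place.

5.4

Σ wᵢ = 406 + 338 + 486 + 85 + 467 + 57 + 559 = 2398
Σ wᵢ² = 164836 + 114244 + 236196 + 7225 + 218089 + 3249 + 312481 = 1056320
n_eff = 2398² / 1056320 = 5750404 / 1056320 = 5.4438087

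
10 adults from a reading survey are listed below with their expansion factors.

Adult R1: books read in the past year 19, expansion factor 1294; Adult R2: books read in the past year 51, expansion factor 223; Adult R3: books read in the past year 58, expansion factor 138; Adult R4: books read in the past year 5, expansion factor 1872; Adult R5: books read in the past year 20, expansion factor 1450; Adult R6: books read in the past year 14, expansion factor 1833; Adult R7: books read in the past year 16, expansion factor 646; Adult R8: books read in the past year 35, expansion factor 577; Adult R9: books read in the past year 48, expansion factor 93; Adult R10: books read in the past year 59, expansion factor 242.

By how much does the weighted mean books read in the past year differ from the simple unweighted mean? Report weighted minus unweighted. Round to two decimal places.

-13.71

Unweighted sum = 19 + 51 + 58 + 5 + 20 + 14 + 16 + 35 + 48 + 59 = 325
Unweighted mean = 325 / 10 = 32.5
Weighted sum = 19×1294 + 51×223 + 58×138 + 5×1872 + 20×1450 + 14×1833 + 16×646 + 35×577 + 48×93 + 59×242
  = 157258
Sum of weights = 1294 + 223 + 138 + 1872 + 1450 + 1833 + 646 + 577 + 93 + 242 = 8368
Weighted mean = 157258 / 8368 = 18.792782
Difference (weighted minus unweighted) = -13.707218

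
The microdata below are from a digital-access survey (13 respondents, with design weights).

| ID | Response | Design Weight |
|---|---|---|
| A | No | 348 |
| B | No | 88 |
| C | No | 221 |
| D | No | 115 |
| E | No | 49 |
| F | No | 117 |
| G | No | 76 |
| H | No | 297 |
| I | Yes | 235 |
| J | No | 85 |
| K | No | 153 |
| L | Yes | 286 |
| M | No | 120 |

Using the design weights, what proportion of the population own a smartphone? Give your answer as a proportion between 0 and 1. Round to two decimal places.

0.24

Sum of weights for 'Yes' = 235 + 286 = 521
Total weight = 2190
Weighted proportion = 521 / 2190 = 0.23789954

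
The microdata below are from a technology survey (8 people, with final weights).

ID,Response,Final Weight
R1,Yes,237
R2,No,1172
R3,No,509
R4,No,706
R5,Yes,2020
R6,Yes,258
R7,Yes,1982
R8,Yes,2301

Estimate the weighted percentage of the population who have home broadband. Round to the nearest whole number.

Sum of weights for 'Yes' = 237 + 2020 + 258 + 1982 + 2301 = 6798
Total weight = 237 + 1172 + 509 + 706 + 2020 + 258 + 1982 + 2301 = 9185
Weighted proportion = 6798 / 9185 = 0.74011976 → 74.011976%

74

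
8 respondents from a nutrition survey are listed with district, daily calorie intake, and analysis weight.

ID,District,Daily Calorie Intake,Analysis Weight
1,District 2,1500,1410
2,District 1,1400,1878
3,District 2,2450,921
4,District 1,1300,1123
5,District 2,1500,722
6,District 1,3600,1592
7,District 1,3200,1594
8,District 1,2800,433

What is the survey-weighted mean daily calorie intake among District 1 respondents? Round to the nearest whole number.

2437

District 1 rows: 2, 4, 6, 7, 8
Weighted sum = 1400×1878 + 1300×1123 + 3600×1592 + 3200×1594 + 2800×433
  = 16133500
Sum of weights = 1878 + 1123 + 1592 + 1594 + 433 = 6620
Weighted mean = 16133500 / 6620 = 2437.0846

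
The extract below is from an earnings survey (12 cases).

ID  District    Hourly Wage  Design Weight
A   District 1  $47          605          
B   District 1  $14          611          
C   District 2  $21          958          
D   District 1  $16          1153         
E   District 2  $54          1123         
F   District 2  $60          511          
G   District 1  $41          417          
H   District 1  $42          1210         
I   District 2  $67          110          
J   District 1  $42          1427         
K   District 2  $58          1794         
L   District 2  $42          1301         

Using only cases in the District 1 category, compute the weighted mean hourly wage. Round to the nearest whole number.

District 1 rows: A, B, D, G, H, J
Weighted sum = 47×605 + 14×611 + 16×1153 + 41×417 + 42×1210 + 42×1427
  = 28435 + 8554 + 18448 + 17097 + 50820 + 59934 = 183288
Sum of weights = 5423
Weighted mean = 183288 / 5423 = 33.798267

34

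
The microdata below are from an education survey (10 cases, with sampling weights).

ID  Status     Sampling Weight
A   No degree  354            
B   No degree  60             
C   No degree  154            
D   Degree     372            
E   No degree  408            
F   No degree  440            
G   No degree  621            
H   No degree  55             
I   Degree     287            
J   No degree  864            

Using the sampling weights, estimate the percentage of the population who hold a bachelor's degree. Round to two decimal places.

18.23

Sum of weights for 'Degree' = 372 + 287 = 659
Total weight = 3615
Weighted proportion = 659 / 3615 = 0.18229599 → 18.229599%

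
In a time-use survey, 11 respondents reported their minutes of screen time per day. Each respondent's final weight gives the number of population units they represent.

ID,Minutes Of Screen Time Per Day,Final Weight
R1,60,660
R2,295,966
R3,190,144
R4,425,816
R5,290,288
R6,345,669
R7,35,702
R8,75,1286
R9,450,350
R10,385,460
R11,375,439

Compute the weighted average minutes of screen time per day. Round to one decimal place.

Weighted sum = 60×660 + 295×966 + 190×144 + 425×816 + 290×288 + 345×669 + 35×702 + 75×1286 + 450×350 + 385×460 + 375×439
  = 1633300
Sum of weights = 660 + 966 + 144 + 816 + 288 + 669 + 702 + 1286 + 350 + 460 + 439 = 6780
Weighted mean = 1633300 / 6780 = 240.89971

240.9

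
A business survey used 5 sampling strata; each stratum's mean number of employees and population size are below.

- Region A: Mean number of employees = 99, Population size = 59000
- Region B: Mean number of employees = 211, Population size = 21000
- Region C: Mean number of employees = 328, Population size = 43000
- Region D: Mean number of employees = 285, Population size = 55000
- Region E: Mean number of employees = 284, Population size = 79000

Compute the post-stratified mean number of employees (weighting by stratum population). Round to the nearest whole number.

243

Σ Nₕ·x̄ₕ = 62487000
Σ Nₕ = 59000 + 21000 + 43000 + 55000 + 79000 = 257000
Overall mean = 62487000 / 257000 = 243.14008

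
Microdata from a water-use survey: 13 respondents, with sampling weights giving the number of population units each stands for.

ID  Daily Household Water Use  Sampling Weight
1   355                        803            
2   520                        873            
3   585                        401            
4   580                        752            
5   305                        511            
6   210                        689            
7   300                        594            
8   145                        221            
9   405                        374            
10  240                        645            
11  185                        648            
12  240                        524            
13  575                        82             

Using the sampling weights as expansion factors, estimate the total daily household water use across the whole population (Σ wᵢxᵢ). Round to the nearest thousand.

Weighted total = 2519620

2520000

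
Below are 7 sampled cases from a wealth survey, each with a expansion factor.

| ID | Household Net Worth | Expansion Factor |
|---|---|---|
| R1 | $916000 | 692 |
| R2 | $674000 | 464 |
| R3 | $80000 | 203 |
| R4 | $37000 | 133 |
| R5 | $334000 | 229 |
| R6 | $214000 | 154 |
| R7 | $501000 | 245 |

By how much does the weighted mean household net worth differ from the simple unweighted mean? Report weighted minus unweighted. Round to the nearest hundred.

172300

Unweighted sum = 916000 + 674000 + 80000 + 37000 + 334000 + 214000 + 501000 = 2756000
Unweighted mean = 2756000 / 7 = 393714.29
Weighted sum = 916000×692 + 674000×464 + 80000×203 + 37000×133 + 334000×229 + 214000×154 + 501000×245
  = 633872000 + 312736000 + 16240000 + 4921000 + 76486000 + 32956000 + 122745000 = 1199956000
Sum of weights = 2120
Weighted mean = 1199956000 / 2120 = 566016.98
Difference (weighted minus unweighted) = 172302.7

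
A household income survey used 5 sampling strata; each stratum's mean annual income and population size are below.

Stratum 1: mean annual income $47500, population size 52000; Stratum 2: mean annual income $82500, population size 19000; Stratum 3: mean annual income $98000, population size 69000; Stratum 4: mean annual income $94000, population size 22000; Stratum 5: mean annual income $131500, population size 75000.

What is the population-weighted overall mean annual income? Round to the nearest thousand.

96000

Σ Nₕ·x̄ₕ = 47500×52000 + 82500×19000 + 98000×69000 + 94000×22000 + 131500×75000
  = 2470000000 + 1567500000 + 6762000000 + 2068000000 + 9862500000 = 22730000000
Σ Nₕ = 52000 + 19000 + 69000 + 22000 + 75000 = 237000
Overall mean = 22730000000 / 237000 = 95907.173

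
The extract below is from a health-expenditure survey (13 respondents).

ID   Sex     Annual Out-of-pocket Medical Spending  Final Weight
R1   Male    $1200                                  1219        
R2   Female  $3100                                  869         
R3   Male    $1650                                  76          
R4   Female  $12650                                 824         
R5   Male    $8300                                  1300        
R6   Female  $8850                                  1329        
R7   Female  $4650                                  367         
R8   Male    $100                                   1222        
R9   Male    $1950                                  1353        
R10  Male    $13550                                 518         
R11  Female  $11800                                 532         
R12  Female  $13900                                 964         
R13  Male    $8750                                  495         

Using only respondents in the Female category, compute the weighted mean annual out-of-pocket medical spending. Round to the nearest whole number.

Female rows: R2, R4, R6, R7, R11, R12
Weighted sum = 3100×869 + 12650×824 + 8850×1329 + 4650×367 + 11800×532 + 13900×964
  = 2693900 + 10423600 + 11761650 + 1706550 + 6277600 + 13399600 = 46262900
Sum of weights = 4885
Weighted mean = 46262900 / 4885 = 9470.3992

9470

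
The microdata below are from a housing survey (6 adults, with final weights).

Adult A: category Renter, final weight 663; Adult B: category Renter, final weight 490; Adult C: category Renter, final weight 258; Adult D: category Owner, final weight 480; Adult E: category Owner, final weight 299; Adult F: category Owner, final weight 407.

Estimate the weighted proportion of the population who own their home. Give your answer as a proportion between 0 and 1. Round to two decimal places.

Sum of weights for 'Owner' = 480 + 299 + 407 = 1186
Total weight = 663 + 490 + 258 + 480 + 299 + 407 = 2597
Weighted proportion = 1186 / 2597 = 0.45668079

0.46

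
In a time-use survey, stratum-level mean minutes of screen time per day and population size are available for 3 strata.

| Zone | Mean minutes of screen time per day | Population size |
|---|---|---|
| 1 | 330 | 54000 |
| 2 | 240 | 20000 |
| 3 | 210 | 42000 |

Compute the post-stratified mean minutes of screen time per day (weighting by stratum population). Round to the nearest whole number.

271

Σ Nₕ·x̄ₕ = 330×54000 + 240×20000 + 210×42000
  = 17820000 + 4800000 + 8820000 = 31440000
Σ Nₕ = 54000 + 20000 + 42000 = 116000
Overall mean = 31440000 / 116000 = 271.03448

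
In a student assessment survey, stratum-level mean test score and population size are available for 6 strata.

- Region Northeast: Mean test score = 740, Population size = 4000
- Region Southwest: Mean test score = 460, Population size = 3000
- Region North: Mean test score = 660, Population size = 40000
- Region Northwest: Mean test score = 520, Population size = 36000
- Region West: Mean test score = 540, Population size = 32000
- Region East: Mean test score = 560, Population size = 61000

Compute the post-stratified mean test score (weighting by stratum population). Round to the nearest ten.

Σ Nₕ·x̄ₕ = 740×4000 + 460×3000 + 660×40000 + 520×36000 + 540×32000 + 560×61000
  = 2960000 + 1380000 + 26400000 + 18720000 + 17280000 + 34160000 = 100900000
Σ Nₕ = 176000
Overall mean = 100900000 / 176000 = 573.29545

570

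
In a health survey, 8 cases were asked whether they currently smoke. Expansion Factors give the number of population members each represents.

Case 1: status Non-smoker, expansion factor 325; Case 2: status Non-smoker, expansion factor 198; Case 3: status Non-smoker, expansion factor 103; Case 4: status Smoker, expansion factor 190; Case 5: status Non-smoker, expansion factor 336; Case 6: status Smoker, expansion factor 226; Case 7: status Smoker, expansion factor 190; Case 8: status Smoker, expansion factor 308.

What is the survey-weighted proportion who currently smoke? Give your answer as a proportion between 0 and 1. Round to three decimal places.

0.487

Sum of weights for 'Smoker' = 190 + 226 + 190 + 308 = 914
Total weight = 325 + 198 + 103 + 190 + 336 + 226 + 190 + 308 = 1876
Weighted proportion = 914 / 1876 = 0.48720682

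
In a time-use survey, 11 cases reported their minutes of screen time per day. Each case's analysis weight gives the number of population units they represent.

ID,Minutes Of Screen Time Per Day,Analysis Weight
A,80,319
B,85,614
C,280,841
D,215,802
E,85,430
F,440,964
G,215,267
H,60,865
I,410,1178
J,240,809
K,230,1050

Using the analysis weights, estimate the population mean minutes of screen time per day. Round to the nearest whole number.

Weighted sum = 80×319 + 85×614 + 280×841 + 215×802 + 85×430 + 440×964 + 215×267 + 60×865 + 410×1178 + 240×809 + 230×1050
  = 25520 + 52190 + 235480 + 172430 + 36550 + 424160 + 57405 + 51900 + 482980 + 194160 + 241500 = 1974275
Sum of weights = 319 + 614 + 841 + 802 + 430 + 964 + 267 + 865 + 1178 + 809 + 1050 = 8139
Weighted mean = 1974275 / 8139 = 242.56973

243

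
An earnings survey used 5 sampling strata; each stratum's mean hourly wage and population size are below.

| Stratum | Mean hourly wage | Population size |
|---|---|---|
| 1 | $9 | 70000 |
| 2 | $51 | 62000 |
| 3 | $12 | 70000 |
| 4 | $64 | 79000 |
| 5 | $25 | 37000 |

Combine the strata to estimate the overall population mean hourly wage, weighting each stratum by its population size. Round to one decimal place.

Σ Nₕ·x̄ₕ = 9×70000 + 51×62000 + 12×70000 + 64×79000 + 25×37000
  = 630000 + 3162000 + 840000 + 5056000 + 925000 = 10613000
Σ Nₕ = 70000 + 62000 + 70000 + 79000 + 37000 = 318000
Overall mean = 10613000 / 318000 = 33.374214

33.4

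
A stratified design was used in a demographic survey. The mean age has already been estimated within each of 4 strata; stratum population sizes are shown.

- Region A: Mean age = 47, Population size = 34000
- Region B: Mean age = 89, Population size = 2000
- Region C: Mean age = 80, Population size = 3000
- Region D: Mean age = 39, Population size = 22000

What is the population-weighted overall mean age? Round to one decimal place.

Σ Nₕ·x̄ₕ = 47×34000 + 89×2000 + 80×3000 + 39×22000
  = 2874000
Σ Nₕ = 34000 + 2000 + 3000 + 22000 = 61000
Overall mean = 2874000 / 61000 = 47.114754

47.1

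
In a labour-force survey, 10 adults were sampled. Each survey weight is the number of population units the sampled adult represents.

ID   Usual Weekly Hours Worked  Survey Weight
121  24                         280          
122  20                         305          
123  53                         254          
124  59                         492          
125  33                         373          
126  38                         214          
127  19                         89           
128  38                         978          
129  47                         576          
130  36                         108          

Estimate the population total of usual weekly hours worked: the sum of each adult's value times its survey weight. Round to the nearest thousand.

Weighted total = 24×280 + 20×305 + 53×254 + 59×492 + 33×373 + 38×214 + 19×89 + 38×978 + 47×576 + 36×108
  = 6720 + 6100 + 13462 + 29028 + 12309 + 8132 + 1691 + 37164 + 27072 + 3888 = 145566

146000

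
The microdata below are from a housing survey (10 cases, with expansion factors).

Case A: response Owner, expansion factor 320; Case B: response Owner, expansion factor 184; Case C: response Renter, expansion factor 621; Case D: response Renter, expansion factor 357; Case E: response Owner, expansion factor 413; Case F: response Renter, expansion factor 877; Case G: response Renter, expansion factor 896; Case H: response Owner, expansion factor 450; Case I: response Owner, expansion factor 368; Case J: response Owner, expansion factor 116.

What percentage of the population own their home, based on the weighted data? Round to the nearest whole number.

Sum of weights for 'Owner' = 320 + 184 + 413 + 450 + 368 + 116 = 1851
Total weight = 320 + 184 + 621 + 357 + 413 + 877 + 896 + 450 + 368 + 116 = 4602
Weighted proportion = 1851 / 4602 = 0.40221643 → 40.221643%

40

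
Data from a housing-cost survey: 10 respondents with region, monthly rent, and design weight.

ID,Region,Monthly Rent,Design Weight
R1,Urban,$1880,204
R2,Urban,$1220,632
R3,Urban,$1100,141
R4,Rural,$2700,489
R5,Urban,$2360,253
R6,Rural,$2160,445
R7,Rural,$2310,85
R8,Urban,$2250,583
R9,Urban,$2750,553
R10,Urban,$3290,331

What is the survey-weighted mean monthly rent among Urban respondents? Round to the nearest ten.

2160

Urban rows: R1, R2, R3, R5, R8, R9, R10
Weighted sum = 1880×204 + 1220×632 + 1100×141 + 2360×253 + 2250×583 + 2750×553 + 3290×331
  = 383520 + 771040 + 155100 + 597080 + 1311750 + 1520750 + 1088990 = 5828230
Sum of weights = 204 + 632 + 141 + 253 + 583 + 553 + 331 = 2697
Weighted mean = 5828230 / 2697 = 2161.0048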